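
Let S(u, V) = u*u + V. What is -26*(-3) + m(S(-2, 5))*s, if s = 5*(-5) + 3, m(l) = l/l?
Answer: 56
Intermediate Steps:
S(u, V) = V + u² (S(u, V) = u² + V = V + u²)
m(l) = 1
s = -22 (s = -25 + 3 = -22)
-26*(-3) + m(S(-2, 5))*s = -26*(-3) + 1*(-22) = 78 - 22 = 56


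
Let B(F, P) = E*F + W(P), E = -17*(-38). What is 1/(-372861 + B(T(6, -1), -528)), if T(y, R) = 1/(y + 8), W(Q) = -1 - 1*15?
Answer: -7/2609816 ≈ -2.6822e-6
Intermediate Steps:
W(Q) = -16 (W(Q) = -1 - 15 = -16)
T(y, R) = 1/(8 + y)
E = 646
B(F, P) = -16 + 646*F (B(F, P) = 646*F - 16 = -16 + 646*F)
1/(-372861 + B(T(6, -1), -528)) = 1/(-372861 + (-16 + 646/(8 + 6))) = 1/(-372861 + (-16 + 646/14)) = 1/(-372861 + (-16 + 646*(1/14))) = 1/(-372861 + (-16 + 323/7)) = 1/(-372861 + 211/7) = 1/(-2609816/7) = -7/2609816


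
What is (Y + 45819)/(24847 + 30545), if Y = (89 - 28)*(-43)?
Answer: 10799/13848 ≈ 0.77982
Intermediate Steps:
Y = -2623 (Y = 61*(-43) = -2623)
(Y + 45819)/(24847 + 30545) = (-2623 + 45819)/(24847 + 30545) = 43196/55392 = 43196*(1/55392) = 10799/13848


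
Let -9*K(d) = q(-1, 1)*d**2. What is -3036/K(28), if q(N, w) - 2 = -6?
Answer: -6831/784 ≈ -8.7130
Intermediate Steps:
q(N, w) = -4 (q(N, w) = 2 - 6 = -4)
K(d) = 4*d**2/9 (K(d) = -(-4)*d**2/9 = 4*d**2/9)
-3036/K(28) = -3036/((4/9)*28**2) = -3036/((4/9)*784) = -3036/3136/9 = -3036*9/3136 = -6831/784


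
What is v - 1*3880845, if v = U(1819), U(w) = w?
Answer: -3879026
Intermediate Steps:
v = 1819
v - 1*3880845 = 1819 - 1*3880845 = 1819 - 3880845 = -3879026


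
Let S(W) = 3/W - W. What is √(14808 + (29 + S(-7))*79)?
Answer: 3*√95921/7 ≈ 132.73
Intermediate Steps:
S(W) = -W + 3/W
√(14808 + (29 + S(-7))*79) = √(14808 + (29 + (-1*(-7) + 3/(-7)))*79) = √(14808 + (29 + (7 + 3*(-⅐)))*79) = √(14808 + (29 + (7 - 3/7))*79) = √(14808 + (29 + 46/7)*79) = √(14808 + (249/7)*79) = √(14808 + 19671/7) = √(123327/7) = 3*√95921/7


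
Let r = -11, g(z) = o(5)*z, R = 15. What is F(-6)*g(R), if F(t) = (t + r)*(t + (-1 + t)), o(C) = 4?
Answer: 13260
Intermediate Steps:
g(z) = 4*z
F(t) = (-1 + 2*t)*(-11 + t) (F(t) = (t - 11)*(t + (-1 + t)) = (-11 + t)*(-1 + 2*t) = (-1 + 2*t)*(-11 + t))
F(-6)*g(R) = (11 - 23*(-6) + 2*(-6)**2)*(4*15) = (11 + 138 + 2*36)*60 = (11 + 138 + 72)*60 = 221*60 = 13260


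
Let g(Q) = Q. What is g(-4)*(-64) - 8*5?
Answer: 216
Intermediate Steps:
g(-4)*(-64) - 8*5 = -4*(-64) - 8*5 = 256 - 40 = 216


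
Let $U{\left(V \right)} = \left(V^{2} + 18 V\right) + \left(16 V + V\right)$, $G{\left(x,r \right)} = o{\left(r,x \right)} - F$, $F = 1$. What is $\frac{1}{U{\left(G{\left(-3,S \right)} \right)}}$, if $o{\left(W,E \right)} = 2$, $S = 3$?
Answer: $\frac{1}{36} \approx 0.027778$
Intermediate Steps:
$G{\left(x,r \right)} = 1$ ($G{\left(x,r \right)} = 2 - 1 = 1$)
$U{\left(V \right)} = V^{2} + 35 V$ ($U{\left(V \right)} = \left(V^{2} + 18 V\right) + 17 V = V^{2} + 35 V$)
$\frac{1}{U{\left(G{\left(-3,S \right)} \right)}} = \frac{1}{1 \left(35 + 1\right)} = \frac{1}{1 \cdot 36} = \frac{1}{36}$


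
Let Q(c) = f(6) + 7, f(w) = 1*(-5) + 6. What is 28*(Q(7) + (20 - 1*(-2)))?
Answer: 840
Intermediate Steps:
f(w) = 1 (f(w) = -5 + 6 = 1)
Q(c) = 8 (Q(c) = 1 + 7 = 8)
28*(Q(7) + (20 - 1*(-2))) = 28*(8 + (20 - 1*(-2))) = 28*(8 + (20 + 2)) = 28*(8 + 22) = 28*30 = 840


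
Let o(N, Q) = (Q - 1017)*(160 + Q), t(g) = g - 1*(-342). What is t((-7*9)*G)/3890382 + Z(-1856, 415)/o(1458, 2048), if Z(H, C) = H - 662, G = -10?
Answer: -631939535/738021026928 ≈ -0.00085626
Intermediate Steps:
Z(H, C) = -662 + H
t(g) = 342 + g (t(g) = g + 342 = 342 + g)
o(N, Q) = (-1017 + Q)*(160 + Q)
t((-7*9)*G)/3890382 + Z(-1856, 415)/o(1458, 2048) = (342 - 7*9*(-10))/3890382 + (-662 - 1856)/(-162720 + 2048² - 857*2048) = (342 - 63*(-10))*(1/3890382) - 2518/(-162720 + 4194304 - 1755136) = (342 + 630)*(1/3890382) - 2518/2276448 = 972*(1/3890382) - 2518*1/2276448 = 162/648397 - 1259/1138224 = -631939535/738021026928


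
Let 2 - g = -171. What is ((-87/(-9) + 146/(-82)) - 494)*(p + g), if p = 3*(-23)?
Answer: -6218368/123 ≈ -50556.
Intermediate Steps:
g = 173 (g = 2 - 1*(-171) = 2 + 171 = 173)
p = -69
((-87/(-9) + 146/(-82)) - 494)*(p + g) = ((-87/(-9) + 146/(-82)) - 494)*(-69 + 173) = ((-87*(-⅑) + 146*(-1/82)) - 494)*104 = ((29/3 - 73/41) - 494)*104 = (970/123 - 494)*104 = -59792/123*104 = -6218368/123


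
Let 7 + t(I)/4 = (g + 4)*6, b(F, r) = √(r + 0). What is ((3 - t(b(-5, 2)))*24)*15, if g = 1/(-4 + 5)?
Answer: -32040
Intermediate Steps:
g = 1 (g = 1/1 = 1)
b(F, r) = √r
t(I) = 92 (t(I) = -28 + 4*((1 + 4)*6) = -28 + 4*(5*6) = -28 + 4*30 = -28 + 120 = 92)
((3 - t(b(-5, 2)))*24)*15 = ((3 - 1*92)*24)*15 = ((3 - 92)*24)*15 = -89*24*15 = -2136*15 = -32040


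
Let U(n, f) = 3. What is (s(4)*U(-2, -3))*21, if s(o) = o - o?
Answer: 0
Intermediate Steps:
s(o) = 0
(s(4)*U(-2, -3))*21 = (0*3)*21 = 0*21 = 0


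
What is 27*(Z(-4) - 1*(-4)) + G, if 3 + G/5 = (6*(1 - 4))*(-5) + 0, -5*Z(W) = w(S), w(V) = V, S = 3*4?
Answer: 2391/5 ≈ 478.20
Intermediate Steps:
S = 12
Z(W) = -12/5 (Z(W) = -⅕*12 = -12/5)
G = 435 (G = -15 + 5*((6*(1 - 4))*(-5) + 0) = -15 + 5*((6*(-3))*(-5) + 0) = -15 + 5*(-18*(-5) + 0) = -15 + 5*(90 + 0) = -15 + 5*90 = -15 + 450 = 435)
27*(Z(-4) - 1*(-4)) + G = 27*(-12/5 - 1*(-4)) + 435 = 27*(-12/5 + 4) + 435 = 27*(8/5) + 435 = 216/5 + 435 = 2391/5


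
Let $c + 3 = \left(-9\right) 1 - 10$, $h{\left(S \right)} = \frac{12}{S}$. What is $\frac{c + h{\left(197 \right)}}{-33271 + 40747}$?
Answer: $- \frac{2161}{736386} \approx -0.0029346$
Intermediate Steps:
$c = -22$ ($c = -3 - 19 = -22$)
$\frac{c + h{\left(197 \right)}}{-33271 + 40747} = \frac{-22 + \frac{12}{197}}{-33271 + 40747} = \frac{-22 + 12 \cdot \frac{1}{197}}{7476} = \left(-22 + \frac{12}{197}\right) \frac{1}{7476} = \left(- \frac{4322}{197}\right) \frac{1}{7476} = - \frac{2161}{736386}$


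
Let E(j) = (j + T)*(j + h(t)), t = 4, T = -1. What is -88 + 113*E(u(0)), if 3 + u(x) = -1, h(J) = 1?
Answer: 1607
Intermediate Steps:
u(x) = -4 (u(x) = -3 - 1 = -4)
E(j) = (1 + j)*(-1 + j) (E(j) = (j - 1)*(j + 1) = (-1 + j)*(1 + j) = (1 + j)*(-1 + j))
-88 + 113*E(u(0)) = -88 + 113*(-1 + (-4)²) = -88 + 113*(-1 + 16) = -88 + 113*15 = -88 + 1695 = 1607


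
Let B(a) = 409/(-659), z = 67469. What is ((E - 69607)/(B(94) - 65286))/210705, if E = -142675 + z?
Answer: 31810589/3021782422505 ≈ 1.0527e-5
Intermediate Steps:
B(a) = -409/659 (B(a) = 409*(-1/659) = -409/659)
E = -75206 (E = -142675 + 67469 = -75206)
((E - 69607)/(B(94) - 65286))/210705 = ((-75206 - 69607)/(-409/659 - 65286))/210705 = -144813/(-43023883/659)*(1/210705) = -144813*(-659/43023883)*(1/210705) = (95431767/43023883)*(1/210705) = 31810589/3021782422505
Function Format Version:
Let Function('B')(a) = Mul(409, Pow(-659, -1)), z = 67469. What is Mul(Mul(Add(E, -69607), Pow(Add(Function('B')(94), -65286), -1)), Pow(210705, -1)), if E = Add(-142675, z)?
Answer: Rational(31810589, 3021782422505) ≈ 1.0527e-5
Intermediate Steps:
Function('B')(a) = Rational(-409, 659) (Function('B')(a) = Mul(409, Rational(-1, 659)) = Rational(-409, 659))
E = -75206 (E = Add(-142675, 67469) = -75206)
Mul(Mul(Add(E, -69607), Pow(Add(Function('B')(94), -65286), -1)), Pow(210705, -1)) = Mul(Mul(Add(-75206, -69607), Pow(Add(Rational(-409, 659), -65286), -1)), Pow(210705, -1)) = Mul(Mul(-144813, Pow(Rational(-43023883, 659), -1)), Rational(1, 210705)) = Mul(Mul(-144813, Rational(-659, 43023883)), Rational(1, 210705)) = Mul(Rational(95431767, 43023883), Rational(1, 210705)) = Rational(31810589, 3021782422505)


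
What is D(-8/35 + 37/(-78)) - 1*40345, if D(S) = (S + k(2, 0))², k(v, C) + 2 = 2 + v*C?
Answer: -300683567939/7452900 ≈ -40345.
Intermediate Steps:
k(v, C) = C*v (k(v, C) = -2 + (2 + v*C) = -2 + (2 + C*v) = C*v)
D(S) = S² (D(S) = (S + 0*2)² = (S + 0)² = S²)
D(-8/35 + 37/(-78)) - 1*40345 = (-8/35 + 37/(-78))² - 1*40345 = (-8*1/35 + 37*(-1/78))² - 40345 = (-8/35 - 37/78)² - 40345 = (-1919/2730)² - 40345 = 3682561/7452900 - 40345 = -300683567939/7452900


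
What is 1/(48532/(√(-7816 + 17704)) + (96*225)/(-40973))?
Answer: 546940382400/247133383939337281 + 20368719382957*√618/247133383939337281 ≈ 0.0020511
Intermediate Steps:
1/(48532/(√(-7816 + 17704)) + (96*225)/(-40973)) = 1/(48532/(√9888) + 21600*(-1/40973)) = 1/(48532/((4*√618)) - 21600/40973) = 1/(48532*(√618/2472) - 21600/40973) = 1/(12133*√618/618 - 21600/40973) = 1/(-21600/40973 + 12133*√618/618)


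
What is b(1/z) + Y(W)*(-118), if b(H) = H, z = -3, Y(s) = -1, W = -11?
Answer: 353/3 ≈ 117.67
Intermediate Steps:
b(1/z) + Y(W)*(-118) = 1/(-3) - 1*(-118) = -⅓ + 118 = 353/3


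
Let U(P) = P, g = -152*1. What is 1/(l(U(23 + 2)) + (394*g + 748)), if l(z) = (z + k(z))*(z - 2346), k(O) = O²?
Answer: -1/1567790 ≈ -6.3784e-7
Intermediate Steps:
g = -152
l(z) = (-2346 + z)*(z + z²) (l(z) = (z + z²)*(z - 2346) = (z + z²)*(-2346 + z) = (-2346 + z)*(z + z²))
1/(l(U(23 + 2)) + (394*g + 748)) = 1/((23 + 2)*(-2346 + (23 + 2)² - 2345*(23 + 2)) + (394*(-152) + 748)) = 1/(25*(-2346 + 25² - 2345*25) + (-59888 + 748)) = 1/(25*(-2346 + 625 - 58625) - 59140) = 1/(25*(-60346) - 59140) = 1/(-1508650 - 59140) = 1/(-1567790) = -1/1567790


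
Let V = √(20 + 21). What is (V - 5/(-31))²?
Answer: 39426/961 + 10*√41/31 ≈ 43.092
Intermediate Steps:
V = √41 ≈ 6.4031
(V - 5/(-31))² = (√41 - 5/(-31))² = (√41 - 5*(-1/31))² = (√41 + 5/31)² = (5/31 + √41)²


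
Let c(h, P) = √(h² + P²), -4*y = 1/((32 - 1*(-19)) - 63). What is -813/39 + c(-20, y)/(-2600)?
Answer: -271/13 - √921601/124800 ≈ -20.854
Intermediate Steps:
y = 1/48 (y = -1/(4*((32 - 1*(-19)) - 63)) = -1/(4*((32 + 19) - 63)) = -1/(4*(51 - 63)) = -¼/(-12) = -¼*(-1/12) = 1/48 ≈ 0.020833)
c(h, P) = √(P² + h²)
-813/39 + c(-20, y)/(-2600) = -813/39 + √((1/48)² + (-20)²)/(-2600) = -813*1/39 + √(1/2304 + 400)*(-1/2600) = -271/13 + √(921601/2304)*(-1/2600) = -271/13 + (√921601/48)*(-1/2600) = -271/13 - √921601/124800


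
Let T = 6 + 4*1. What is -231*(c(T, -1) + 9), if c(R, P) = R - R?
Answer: -2079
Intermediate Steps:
T = 10 (T = 6 + 4 = 10)
c(R, P) = 0
-231*(c(T, -1) + 9) = -231*(0 + 9) = -231*9 = -21*99 = -2079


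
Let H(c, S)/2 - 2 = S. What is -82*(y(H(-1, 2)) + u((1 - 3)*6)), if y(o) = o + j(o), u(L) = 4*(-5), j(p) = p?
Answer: 328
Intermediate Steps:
H(c, S) = 4 + 2*S
u(L) = -20
y(o) = 2*o (y(o) = o + o = 2*o)
-82*(y(H(-1, 2)) + u((1 - 3)*6)) = -82*(2*(4 + 2*2) - 20) = -82*(2*(4 + 4) - 20) = -82*(2*8 - 20) = -82*(16 - 20) = -82*(-4) = 328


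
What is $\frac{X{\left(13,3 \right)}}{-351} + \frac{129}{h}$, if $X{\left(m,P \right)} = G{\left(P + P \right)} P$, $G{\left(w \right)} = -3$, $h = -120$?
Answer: $- \frac{1637}{1560} \approx -1.0494$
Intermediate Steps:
$X{\left(m,P \right)} = - 3 P$
$\frac{X{\left(13,3 \right)}}{-351} + \frac{129}{h} = \frac{\left(-3\right) 3}{-351} + \frac{129}{-120} = \left(-9\right) \left(- \frac{1}{351}\right) + 129 \left(- \frac{1}{120}\right) = \frac{1}{39} - \frac{43}{40} = - \frac{1637}{1560}$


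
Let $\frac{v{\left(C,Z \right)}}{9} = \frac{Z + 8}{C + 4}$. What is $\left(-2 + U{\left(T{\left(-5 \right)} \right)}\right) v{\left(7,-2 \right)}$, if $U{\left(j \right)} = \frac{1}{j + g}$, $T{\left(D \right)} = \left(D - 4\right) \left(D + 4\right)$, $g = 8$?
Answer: $- \frac{162}{17} \approx -9.5294$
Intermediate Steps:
$v{\left(C,Z \right)} = \frac{9 \left(8 + Z\right)}{4 + C}$ ($v{\left(C,Z \right)} = 9 \frac{Z + 8}{C + 4} = 9 \frac{8 + Z}{4 + C} = \frac{9 \left(8 + Z\right)}{4 + C}$)
$T{\left(D \right)} = \left(-4 + D\right) \left(4 + D\right)$
$U{\left(j \right)} = \frac{1}{8 + j}$ ($U{\left(j \right)} = \frac{1}{j + 8} = \frac{1}{8 + j}$)
$\left(-2 + U{\left(T{\left(-5 \right)} \right)}\right) v{\left(7,-2 \right)} = \left(-2 + \frac{1}{8 - \left(16 - \left(-5\right)^{2}\right)}\right) \frac{9 \left(8 - 2\right)}{4 + 7} = \left(-2 + \frac{1}{8 + \left(-16 + 25\right)}\right) 9 \cdot \frac{1}{11} \cdot 6 = \left(-2 + \frac{1}{8 + 9}\right) 9 \cdot \frac{1}{11} \cdot 6 = \left(-2 + \frac{1}{17}\right) \frac{54}{11} = \left(- \frac{33}{17}\right) \frac{54}{11} = - \frac{162}{17}$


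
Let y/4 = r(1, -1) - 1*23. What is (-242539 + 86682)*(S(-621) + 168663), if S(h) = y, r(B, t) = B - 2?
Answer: -26272346919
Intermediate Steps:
r(B, t) = -2 + B
y = -96 (y = 4*((-2 + 1) - 1*23) = 4*(-1 - 23) = 4*(-24) = -96)
S(h) = -96
(-242539 + 86682)*(S(-621) + 168663) = (-242539 + 86682)*(-96 + 168663) = -155857*168567 = -26272346919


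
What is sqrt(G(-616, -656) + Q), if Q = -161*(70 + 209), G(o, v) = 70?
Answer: I*sqrt(44849) ≈ 211.78*I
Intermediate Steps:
Q = -44919 (Q = -161*279 = -44919)
sqrt(G(-616, -656) + Q) = sqrt(70 - 44919) = sqrt(-44849) = I*sqrt(44849)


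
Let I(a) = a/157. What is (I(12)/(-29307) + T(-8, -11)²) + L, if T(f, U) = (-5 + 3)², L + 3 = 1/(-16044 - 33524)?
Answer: 988311273467/76024077344 ≈ 13.000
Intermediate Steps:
L = -148705/49568 (L = -3 + 1/(-16044 - 33524) = -3 + 1/(-49568) = -3 - 1/49568 = -148705/49568 ≈ -3.0000)
I(a) = a/157 (I(a) = a*(1/157) = a/157)
T(f, U) = 4 (T(f, U) = (-2)² = 4)
(I(12)/(-29307) + T(-8, -11)²) + L = (((1/157)*12)/(-29307) + 4²) - 148705/49568 = ((12/157)*(-1/29307) + 16) - 148705/49568 = (-4/1533733 + 16) - 148705/49568 = 24539724/1533733 - 148705/49568 = 988311273467/76024077344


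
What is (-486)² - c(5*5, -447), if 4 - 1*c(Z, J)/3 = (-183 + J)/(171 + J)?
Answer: 10864779/46 ≈ 2.3619e+5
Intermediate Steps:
c(Z, J) = 12 - 3*(-183 + J)/(171 + J)
(-486)² - c(5*5, -447) = (-486)² - 9*(289 - 447)/(171 - 447) = 236196 - 9*(-158)/(-276) = 236196 - 9*(-1)*(-158)/276 = 236196 - 1*237/46 = 236196 - 237/46 = 10864779/46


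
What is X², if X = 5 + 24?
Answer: 841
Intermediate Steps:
X = 29
X² = 29² = 841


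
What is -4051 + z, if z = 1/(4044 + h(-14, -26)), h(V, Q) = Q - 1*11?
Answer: -16232356/4007 ≈ -4051.0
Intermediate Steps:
h(V, Q) = -11 + Q (h(V, Q) = Q - 11 = -11 + Q)
z = 1/4007 (z = 1/(4044 + (-11 - 26)) = 1/(4044 - 37) = 1/4007 ≈ 0.00024956)
-4051 + z = -4051 + 1/4007 = -16232356/4007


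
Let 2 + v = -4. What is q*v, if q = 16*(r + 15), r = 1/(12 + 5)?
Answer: -24576/17 ≈ -1445.6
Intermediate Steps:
r = 1/17 ≈ 0.058824
v = -6 (v = -2 - 4 = -6)
q = 4096/17 (q = 16*(1/17 + 15) = 16*(256/17) = 4096/17 ≈ 240.94)
q*v = (4096/17)*(-6) = -24576/17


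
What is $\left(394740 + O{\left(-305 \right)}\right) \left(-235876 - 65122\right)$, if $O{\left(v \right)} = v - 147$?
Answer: $-118679899424$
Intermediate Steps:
$O{\left(v \right)} = -147 + v$ ($O{\left(v \right)} = v - 147 = -147 + v$)
$\left(394740 + O{\left(-305 \right)}\right) \left(-235876 - 65122\right) = \left(394740 - 452\right) \left(-235876 - 65122\right) = \left(394740 - 452\right) \left(-300998\right) = 394288 \left(-300998\right) = -118679899424$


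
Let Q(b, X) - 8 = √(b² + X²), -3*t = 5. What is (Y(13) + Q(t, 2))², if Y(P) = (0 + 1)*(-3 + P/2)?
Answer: 5005/36 + 23*√61/3 ≈ 198.91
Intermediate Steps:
t = -5/3 (t = -⅓*5 = -5/3 ≈ -1.6667)
Y(P) = -3 + P/2 (Y(P) = 1*(-3 + P*(½)) = 1*(-3 + P/2) = -3 + P/2)
Q(b, X) = 8 + √(X² + b²) (Q(b, X) = 8 + √(b² + X²) = 8 + √(X² + b²))
(Y(13) + Q(t, 2))² = ((-3 + (½)*13) + (8 + √(2² + (-5/3)²)))² = ((-3 + 13/2) + (8 + √(4 + 25/9)))² = (7/2 + (8 + √(61/9)))² = (7/2 + (8 + √61/3))² = (23/2 + √61/3)²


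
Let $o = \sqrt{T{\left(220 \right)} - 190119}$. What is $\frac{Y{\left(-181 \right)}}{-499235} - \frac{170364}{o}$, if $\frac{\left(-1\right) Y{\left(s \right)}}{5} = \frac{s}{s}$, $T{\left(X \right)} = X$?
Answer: $\frac{1}{99847} + \frac{170364 i \sqrt{189899}}{189899} \approx 1.0015 \cdot 10^{-5} + 390.95 i$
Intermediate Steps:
$Y{\left(s \right)} = -5$ ($Y{\left(s \right)} = - 5 \frac{s}{s} = \left(-5\right) 1 = -5$)
$o = i \sqrt{189899}$ ($o = \sqrt{220 - 190119} = \sqrt{-189899} = i \sqrt{189899} \approx 435.77 i$)
$\frac{Y{\left(-181 \right)}}{-499235} - \frac{170364}{o} = - \frac{5}{-499235} - \frac{170364}{i \sqrt{189899}} = \left(-5\right) \left(- \frac{1}{499235}\right) - 170364 \left(- \frac{i \sqrt{189899}}{189899}\right) = \frac{1}{99847} + \frac{170364 i \sqrt{189899}}{189899}$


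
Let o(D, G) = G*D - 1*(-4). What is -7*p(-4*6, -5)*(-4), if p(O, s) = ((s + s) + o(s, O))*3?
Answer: 9576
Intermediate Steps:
o(D, G) = 4 + D*G (o(D, G) = D*G + 4 = 4 + D*G)
p(O, s) = 12 + 6*s + 3*O*s (p(O, s) = ((s + s) + (4 + s*O))*3 = (2*s + (4 + O*s))*3 = (4 + 2*s + O*s)*3 = 12 + 6*s + 3*O*s)
-7*p(-4*6, -5)*(-4) = -7*(12 + 6*(-5) + 3*(-4*6)*(-5))*(-4) = -7*(12 - 30 + 3*(-24)*(-5))*(-4) = -7*(12 - 30 + 360)*(-4) = -7*342*(-4) = -2394*(-4) = 9576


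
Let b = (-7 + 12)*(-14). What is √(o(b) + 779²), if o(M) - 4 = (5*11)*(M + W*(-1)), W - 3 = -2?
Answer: 2*√150735 ≈ 776.49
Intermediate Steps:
W = 1 (W = 3 - 2 = 1)
b = -70 (b = 5*(-14) = -70)
o(M) = -51 + 55*M (o(M) = 4 + (5*11)*(M + 1*(-1)) = 4 + 55*(M - 1) = 4 + 55*(-1 + M) = 4 + (-55 + 55*M) = -51 + 55*M)
√(o(b) + 779²) = √((-51 + 55*(-70)) + 779²) = √((-51 - 3850) + 606841) = √(-3901 + 606841) = √602940 = 2*√150735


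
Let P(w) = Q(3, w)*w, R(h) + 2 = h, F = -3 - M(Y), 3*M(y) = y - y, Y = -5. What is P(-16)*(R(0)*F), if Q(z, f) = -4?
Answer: 384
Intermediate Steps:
M(y) = 0 (M(y) = (y - y)/3 = (1/3)*0 = 0)
F = -3 (F = -3 - 1*0 = -3 + 0 = -3)
R(h) = -2 + h
P(w) = -4*w
P(-16)*(R(0)*F) = (-4*(-16))*((-2 + 0)*(-3)) = 64*(-2*(-3)) = 64*6 = 384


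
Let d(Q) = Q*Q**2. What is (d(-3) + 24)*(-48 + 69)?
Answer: -63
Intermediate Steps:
d(Q) = Q**3
(d(-3) + 24)*(-48 + 69) = ((-3)**3 + 24)*(-48 + 69) = (-27 + 24)*21 = -3*21 = -63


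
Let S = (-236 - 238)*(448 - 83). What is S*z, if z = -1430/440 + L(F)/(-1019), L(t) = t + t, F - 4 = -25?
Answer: 1131398895/2038 ≈ 5.5515e+5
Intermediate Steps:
F = -21 (F = 4 - 25 = -21)
L(t) = 2*t
z = -13079/4076 (z = -1430/440 + (2*(-21))/(-1019) = -1430*1/440 - 42*(-1/1019) = -13/4 + 42/1019 = -13079/4076 ≈ -3.2088)
S = -173010 (S = -474*365 = -173010)
S*z = -173010*(-13079/4076) = 1131398895/2038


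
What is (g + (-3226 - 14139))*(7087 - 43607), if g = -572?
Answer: 655059240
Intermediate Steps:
(g + (-3226 - 14139))*(7087 - 43607) = (-572 + (-3226 - 14139))*(7087 - 43607) = (-572 - 17365)*(-36520) = -17937*(-36520) = 655059240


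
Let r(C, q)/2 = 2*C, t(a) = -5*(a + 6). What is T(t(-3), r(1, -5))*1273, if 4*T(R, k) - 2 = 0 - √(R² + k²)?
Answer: 1273/2 - 1273*√241/4 ≈ -4304.1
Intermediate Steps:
t(a) = -30 - 5*a (t(a) = -5*(6 + a) = -30 - 5*a)
r(C, q) = 4*C (r(C, q) = 2*(2*C) = 4*C)
T(R, k) = ½ - √(R² + k²)/4 (T(R, k) = ½ + (0 - √(R² + k²))/4 = ½ + (-√(R² + k²))/4 = ½ - √(R² + k²)/4)
T(t(-3), r(1, -5))*1273 = (½ - √((-30 - 5*(-3))² + (4*1)²)/4)*1273 = (½ - √((-30 + 15)² + 4²)/4)*1273 = (½ - √((-15)² + 16)/4)*1273 = (½ - √(225 + 16)/4)*1273 = (½ - √241/4)*1273 = 1273/2 - 1273*√241/4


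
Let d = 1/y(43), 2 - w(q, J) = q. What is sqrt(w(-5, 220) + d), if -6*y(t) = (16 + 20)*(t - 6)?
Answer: sqrt(344766)/222 ≈ 2.6449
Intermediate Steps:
y(t) = 36 - 6*t (y(t) = -(16 + 20)*(t - 6)/6 = -6*(-6 + t) = -(-216 + 36*t)/6 = 36 - 6*t)
w(q, J) = 2 - q
d = -1/222 (d = 1/(36 - 6*43) = 1/(36 - 258) = 1/(-222) = -1/222 ≈ -0.0045045)
sqrt(w(-5, 220) + d) = sqrt((2 - 1*(-5)) - 1/222) = sqrt((2 + 5) - 1/222) = sqrt(7 - 1/222) = sqrt(1553/222) = sqrt(344766)/222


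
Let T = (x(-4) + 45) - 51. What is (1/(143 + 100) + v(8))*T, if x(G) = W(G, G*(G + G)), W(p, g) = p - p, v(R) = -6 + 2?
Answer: 1942/81 ≈ 23.975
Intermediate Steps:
v(R) = -4
W(p, g) = 0
x(G) = 0
T = -6 (T = (0 + 45) - 51 = 45 - 51 = -6)
(1/(143 + 100) + v(8))*T = (1/(143 + 100) - 4)*(-6) = (1/243 - 4)*(-6) = -971/243*(-6) = 1942/81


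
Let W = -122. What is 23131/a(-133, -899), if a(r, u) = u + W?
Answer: -23131/1021 ≈ -22.655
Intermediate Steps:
a(r, u) = -122 + u (a(r, u) = u - 122 = -122 + u)
23131/a(-133, -899) = 23131/(-122 - 899) = 23131/(-1021) = 23131*(-1/1021) = -23131/1021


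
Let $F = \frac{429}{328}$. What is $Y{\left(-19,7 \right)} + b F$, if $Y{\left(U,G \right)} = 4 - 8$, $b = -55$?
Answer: $- \frac{24907}{328} \approx -75.936$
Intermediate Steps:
$F = \frac{429}{328}$ ($F = 429 \cdot \frac{1}{328} = \frac{429}{328} \approx 1.3079$)
$Y{\left(U,G \right)} = -4$ ($Y{\left(U,G \right)} = 4 - 8 = -4$)
$Y{\left(-19,7 \right)} + b F = -4 - \frac{23595}{328} = - \frac{24907}{328}$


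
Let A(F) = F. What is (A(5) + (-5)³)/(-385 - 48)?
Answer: 120/433 ≈ 0.27714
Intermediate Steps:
(A(5) + (-5)³)/(-385 - 48) = (5 + (-5)³)/(-385 - 48) = (5 - 125)/(-433) = -120*(-1/433) = 120/433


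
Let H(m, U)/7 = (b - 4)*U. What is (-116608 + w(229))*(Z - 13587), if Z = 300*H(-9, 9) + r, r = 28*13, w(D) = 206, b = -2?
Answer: 14739170446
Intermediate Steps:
H(m, U) = -42*U (H(m, U) = 7*((-2 - 4)*U) = 7*(-6*U) = -42*U)
r = 364
Z = -113036 (Z = 300*(-42*9) + 364 = 300*(-378) + 364 = -113400 + 364 = -113036)
(-116608 + w(229))*(Z - 13587) = (-116608 + 206)*(-113036 - 13587) = -116402*(-126623) = 14739170446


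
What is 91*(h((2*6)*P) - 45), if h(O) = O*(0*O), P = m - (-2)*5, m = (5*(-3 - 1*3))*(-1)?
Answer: -4095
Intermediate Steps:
m = 30 (m = (5*(-3 - 3))*(-1) = (5*(-6))*(-1) = -30*(-1) = 30)
P = 40 (P = 30 - (-2)*5 = 30 - 1*(-10) = 30 + 10 = 40)
h(O) = 0 (h(O) = O*0 = 0)
91*(h((2*6)*P) - 45) = 91*(0 - 45) = 91*(-45) = -4095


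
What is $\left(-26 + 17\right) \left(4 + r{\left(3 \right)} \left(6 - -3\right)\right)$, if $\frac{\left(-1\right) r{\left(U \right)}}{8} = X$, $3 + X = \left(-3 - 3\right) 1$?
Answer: $-5868$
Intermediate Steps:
$X = -9$ ($X = -3 + \left(-3 - 3\right) 1 = -3 - 6 = -9$)
$r{\left(U \right)} = 72$ ($r{\left(U \right)} = \left(-8\right) \left(-9\right) = 72$)
$\left(-26 + 17\right) \left(4 + r{\left(3 \right)} \left(6 - -3\right)\right) = \left(-26 + 17\right) \left(4 + 72 \left(6 - -3\right)\right) = - 9 \left(4 + 72 \left(6 + 3\right)\right) = - 9 \left(4 + 72 \cdot 9\right) = - 9 \left(4 + 648\right) = \left(-9\right) 652 = -5868$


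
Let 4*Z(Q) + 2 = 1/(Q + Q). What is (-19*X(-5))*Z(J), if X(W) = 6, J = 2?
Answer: 399/8 ≈ 49.875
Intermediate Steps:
Z(Q) = -1/2 + 1/(8*Q) (Z(Q) = -1/2 + 1/(4*(Q + Q)) = -1/2 + 1/(4*((2*Q))) = -1/2 + (1/(2*Q))/4 = -1/2 + 1/(8*Q))
(-19*X(-5))*Z(J) = (-19*6)*((1/8)*(1 - 4*2)/2) = -57*(1 - 8)/(4*2) = -57*(-7)/(4*2) = -114*(-7/16) = 399/8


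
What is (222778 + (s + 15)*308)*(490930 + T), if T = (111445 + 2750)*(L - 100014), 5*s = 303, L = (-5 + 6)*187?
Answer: -2804932193519438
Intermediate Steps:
L = 187 (L = 1*187 = 187)
s = 303/5 (s = (⅕)*303 = 303/5 ≈ 60.600)
T = -11399744265 (T = (111445 + 2750)*(187 - 100014) = 114195*(-99827) = -11399744265)
(222778 + (s + 15)*308)*(490930 + T) = (222778 + (303/5 + 15)*308)*(490930 - 11399744265) = (222778 + (378/5)*308)*(-11399253335) = (222778 + 116424/5)*(-11399253335) = (1230314/5)*(-11399253335) = -2804932193519438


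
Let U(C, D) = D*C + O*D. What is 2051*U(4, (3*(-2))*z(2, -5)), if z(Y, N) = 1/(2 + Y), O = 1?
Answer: -30765/2 ≈ -15383.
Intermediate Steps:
U(C, D) = D + C*D (U(C, D) = D*C + 1*D = C*D + D = D + C*D)
2051*U(4, (3*(-2))*z(2, -5)) = 2051*(((3*(-2))/(2 + 2))*(1 + 4)) = 2051*(-6/4*5) = 2051*(-6*1/4*5) = 2051*(-3/2*5) = 2051*(-15/2) = -30765/2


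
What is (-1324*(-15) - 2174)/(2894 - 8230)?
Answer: -8843/2668 ≈ -3.3145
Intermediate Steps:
(-1324*(-15) - 2174)/(2894 - 8230) = (19860 - 2174)/(-5336) = 17686*(-1/5336) = -8843/2668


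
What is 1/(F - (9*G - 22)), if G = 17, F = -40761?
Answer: -1/40892 ≈ -2.4455e-5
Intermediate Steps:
1/(F - (9*G - 22)) = 1/(-40761 - (9*17 - 22)) = 1/(-40761 - (153 - 22)) = 1/(-40761 - 1*131) = 1/(-40761 - 131) = 1/(-40892) = -1/40892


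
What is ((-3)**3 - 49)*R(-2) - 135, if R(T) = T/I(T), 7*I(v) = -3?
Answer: -1469/3 ≈ -489.67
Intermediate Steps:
I(v) = -3/7 (I(v) = (1/7)*(-3) = -3/7)
R(T) = -7*T/3 (R(T) = T/(-3/7) = T*(-7/3) = -7*T/3)
((-3)**3 - 49)*R(-2) - 135 = ((-3)**3 - 49)*(-7/3*(-2)) - 135 = (-27 - 49)*(14/3) - 135 = -76*14/3 - 135 = -1064/3 - 135 = -1469/3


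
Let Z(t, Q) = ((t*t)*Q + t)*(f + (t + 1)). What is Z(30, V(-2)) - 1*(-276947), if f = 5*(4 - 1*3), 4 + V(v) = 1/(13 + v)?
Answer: 1665097/11 ≈ 1.5137e+5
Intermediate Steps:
V(v) = -4 + 1/(13 + v)
f = 5 (f = 5*(4 - 3) = 5*1 = 5)
Z(t, Q) = (6 + t)*(t + Q*t²) (Z(t, Q) = ((t*t)*Q + t)*(5 + (t + 1)) = (t²*Q + t)*(5 + (1 + t)) = (Q*t² + t)*(6 + t) = (t + Q*t²)*(6 + t) = (6 + t)*(t + Q*t²))
Z(30, V(-2)) - 1*(-276947) = 30*(6 + 30 + ((-51 - 4*(-2))/(13 - 2))*30² + 6*((-51 - 4*(-2))/(13 - 2))*30) - 1*(-276947) = 30*(6 + 30 + ((-51 + 8)/11)*900 + 6*((-51 + 8)/11)*30) + 276947 = 30*(6 + 30 + ((1/11)*(-43))*900 + 6*((1/11)*(-43))*30) + 276947 = 30*(6 + 30 - 43/11*900 + 6*(-43/11)*30) + 276947 = 30*(6 + 30 - 38700/11 - 7740/11) + 276947 = 30*(-46044/11) + 276947 = -1381320/11 + 276947 = 1665097/11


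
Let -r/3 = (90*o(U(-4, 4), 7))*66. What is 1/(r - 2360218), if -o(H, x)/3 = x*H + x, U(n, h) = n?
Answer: -1/3482878 ≈ -2.8712e-7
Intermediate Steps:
o(H, x) = -3*x - 3*H*x (o(H, x) = -3*(x*H + x) = -3*(H*x + x) = -3*(x + H*x) = -3*x - 3*H*x)
r = -1122660 (r = -3*90*(-3*7*(1 - 4))*66 = -3*90*(-3*7*(-3))*66 = -3*90*63*66 = -17010*66 = -3*374220 = -1122660)
1/(r - 2360218) = 1/(-1122660 - 2360218) = 1/(-3482878) = -1/3482878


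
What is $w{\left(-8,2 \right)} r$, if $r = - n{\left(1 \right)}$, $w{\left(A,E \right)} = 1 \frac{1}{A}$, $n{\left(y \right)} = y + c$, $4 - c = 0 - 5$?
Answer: $\frac{5}{4} \approx 1.25$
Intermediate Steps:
$c = 9$ ($c = 4 - \left(0 - 5\right) = 4 - -5 = 4 + 5 = 9$)
$n{\left(y \right)} = 9 + y$ ($n{\left(y \right)} = y + 9 = 9 + y$)
$w{\left(A,E \right)} = \frac{1}{A}$
$r = -10$ ($r = - (9 + 1) = \left(-1\right) 10 = -10$)
$w{\left(-8,2 \right)} r = \frac{1}{-8} \left(-10\right) = \left(- \frac{1}{8}\right) \left(-10\right) = \frac{5}{4}$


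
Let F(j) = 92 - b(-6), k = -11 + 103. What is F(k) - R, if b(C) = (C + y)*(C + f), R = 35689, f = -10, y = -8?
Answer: -35821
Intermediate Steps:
k = 92
b(C) = (-10 + C)*(-8 + C) (b(C) = (C - 8)*(C - 10) = (-8 + C)*(-10 + C) = (-10 + C)*(-8 + C))
F(j) = -132 (F(j) = 92 - (80 + (-6)² - 18*(-6)) = 92 - (80 + 36 + 108) = 92 - 1*224 = 92 - 224 = -132)
F(k) - R = -132 - 1*35689 = -132 - 35689 = -35821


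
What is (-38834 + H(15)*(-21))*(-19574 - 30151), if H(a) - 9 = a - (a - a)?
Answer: 1956082050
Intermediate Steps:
H(a) = 9 + a (H(a) = 9 + (a - (a - a)) = 9 + (a - 1*0) = 9 + (a + 0) = 9 + a)
(-38834 + H(15)*(-21))*(-19574 - 30151) = (-38834 + (9 + 15)*(-21))*(-19574 - 30151) = (-38834 + 24*(-21))*(-49725) = (-38834 - 504)*(-49725) = -39338*(-49725) = 1956082050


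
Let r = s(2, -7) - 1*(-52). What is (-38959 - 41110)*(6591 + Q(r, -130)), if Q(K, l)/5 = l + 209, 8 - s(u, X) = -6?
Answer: -559362034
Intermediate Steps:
s(u, X) = 14 (s(u, X) = 8 - 1*(-6) = 8 + 6 = 14)
r = 66 (r = 14 - 1*(-52) = 14 + 52 = 66)
Q(K, l) = 1045 + 5*l (Q(K, l) = 5*(l + 209) = 5*(209 + l) = 1045 + 5*l)
(-38959 - 41110)*(6591 + Q(r, -130)) = (-38959 - 41110)*(6591 + (1045 + 5*(-130))) = -80069*(6591 + (1045 - 650)) = -80069*(6591 + 395) = -80069*6986 = -559362034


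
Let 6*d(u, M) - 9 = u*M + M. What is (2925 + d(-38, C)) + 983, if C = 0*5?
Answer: 7819/2 ≈ 3909.5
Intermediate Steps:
C = 0
d(u, M) = 3/2 + M/6 + M*u/6 (d(u, M) = 3/2 + (u*M + M)/6 = 3/2 + (M*u + M)/6 = 3/2 + (M + M*u)/6 = 3/2 + (M/6 + M*u/6) = 3/2 + M/6 + M*u/6)
(2925 + d(-38, C)) + 983 = (2925 + (3/2 + (⅙)*0 + (⅙)*0*(-38))) + 983 = (2925 + (3/2 + 0 + 0)) + 983 = (2925 + 3/2) + 983 = 5853/2 + 983 = 7819/2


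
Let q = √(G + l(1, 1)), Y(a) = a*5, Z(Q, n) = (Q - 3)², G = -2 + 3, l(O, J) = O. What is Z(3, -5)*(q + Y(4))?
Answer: 0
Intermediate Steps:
G = 1
Z(Q, n) = (-3 + Q)²
Y(a) = 5*a
q = √2 (q = √(1 + 1) = √2 ≈ 1.4142)
Z(3, -5)*(q + Y(4)) = (-3 + 3)²*(√2 + 5*4) = 0²*(√2 + 20) = 0*(20 + √2) = 0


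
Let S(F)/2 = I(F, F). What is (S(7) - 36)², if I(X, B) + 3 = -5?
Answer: 2704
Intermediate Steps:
I(X, B) = -8 (I(X, B) = -3 - 5 = -8)
S(F) = -16 (S(F) = 2*(-8) = -16)
(S(7) - 36)² = (-16 - 36)² = (-52)² = 2704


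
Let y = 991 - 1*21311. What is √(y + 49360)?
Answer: 44*√15 ≈ 170.41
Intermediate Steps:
y = -20320 (y = 991 - 21311 = -20320)
√(y + 49360) = √(-20320 + 49360) = √29040 = 44*√15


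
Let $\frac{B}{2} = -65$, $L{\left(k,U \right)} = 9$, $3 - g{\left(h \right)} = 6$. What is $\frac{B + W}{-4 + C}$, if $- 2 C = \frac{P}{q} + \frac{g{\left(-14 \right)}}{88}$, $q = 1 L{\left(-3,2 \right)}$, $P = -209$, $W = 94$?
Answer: $- \frac{57024}{12083} \approx -4.7194$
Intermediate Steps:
$g{\left(h \right)} = -3$ ($g{\left(h \right)} = 3 - 6 = -3$)
$q = 9$ ($q = 1 \cdot 9 = 9$)
$C = \frac{18419}{1584}$ ($C = - \frac{- \frac{209}{9} - \frac{3}{88}}{2} = \left(- \frac{1}{2}\right) \left(- \frac{18419}{792}\right) = \frac{18419}{1584} \approx 11.628$)
$B = -130$ ($B = 2 \left(-65\right) = -130$)
$\frac{B + W}{-4 + C} = \frac{-130 + 94}{-4 + \frac{18419}{1584}} = - \frac{36}{\frac{12083}{1584}} = \left(-36\right) \frac{1584}{12083} = - \frac{57024}{12083}$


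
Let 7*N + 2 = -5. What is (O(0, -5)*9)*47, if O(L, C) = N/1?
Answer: -423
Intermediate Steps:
N = -1 (N = -2/7 + (⅐)*(-5) = -2/7 - 5/7 = -1)
O(L, C) = -1 (O(L, C) = -1/1 = -1*1 = -1)
(O(0, -5)*9)*47 = -1*9*47 = -9*47 = -423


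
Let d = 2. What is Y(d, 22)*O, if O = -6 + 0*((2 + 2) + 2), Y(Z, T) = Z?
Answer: -12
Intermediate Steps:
O = -6 (O = -6 + 0*(4 + 2) = -6 + 0*6 = -6 + 0 = -6)
Y(d, 22)*O = 2*(-6) = -12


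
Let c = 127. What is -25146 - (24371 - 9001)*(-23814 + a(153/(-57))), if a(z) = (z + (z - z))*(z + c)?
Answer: 133976069214/361 ≈ 3.7112e+8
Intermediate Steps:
a(z) = z*(127 + z) (a(z) = (z + (z - z))*(z + 127) = (z + 0)*(127 + z) = z*(127 + z))
-25146 - (24371 - 9001)*(-23814 + a(153/(-57))) = -25146 - (24371 - 9001)*(-23814 + (153/(-57))*(127 + 153/(-57))) = -25146 - 15370*(-23814 + (153*(-1/57))*(127 + 153*(-1/57))) = -25146 - 15370*(-23814 - 51*(127 - 51/19)/19) = -25146 - 15370*(-23814 - 51/19*2362/19) = -25146 - 15370*(-23814 - 120462/361) = -25146 - 15370*(-8717316)/361 = -25146 - 1*(-133985146920/361) = -25146 + 133985146920/361 = 133976069214/361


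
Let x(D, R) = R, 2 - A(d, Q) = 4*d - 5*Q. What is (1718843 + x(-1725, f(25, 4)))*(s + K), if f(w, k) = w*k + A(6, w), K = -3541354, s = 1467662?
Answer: -3564771937832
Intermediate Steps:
A(d, Q) = 2 - 4*d + 5*Q (A(d, Q) = 2 - (4*d - 5*Q) = 2 - (-5*Q + 4*d) = 2 + (-4*d + 5*Q) = 2 - 4*d + 5*Q)
f(w, k) = -22 + 5*w + k*w (f(w, k) = w*k + (2 - 4*6 + 5*w) = k*w + (2 - 24 + 5*w) = k*w + (-22 + 5*w) = -22 + 5*w + k*w)
(1718843 + x(-1725, f(25, 4)))*(s + K) = (1718843 + (-22 + 5*25 + 4*25))*(1467662 - 3541354) = (1718843 + (-22 + 125 + 100))*(-2073692) = (1718843 + 203)*(-2073692) = 1719046*(-2073692) = -3564771937832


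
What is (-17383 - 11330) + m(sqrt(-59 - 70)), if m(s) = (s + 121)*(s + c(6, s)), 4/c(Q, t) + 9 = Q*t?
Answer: (-174137*sqrt(129) - 166408*I)/(3*(2*sqrt(129) + 3*I)) ≈ -28842.0 + 1367.2*I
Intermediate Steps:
c(Q, t) = 4/(-9 + Q*t)
m(s) = (121 + s)*(s + 4/(-9 + 6*s)) (m(s) = (s + 121)*(s + 4/(-9 + 6*s)) = (121 + s)*(s + 4/(-9 + 6*s)))
(-17383 - 11330) + m(sqrt(-59 - 70)) = (-17383 - 11330) + (484 - 1085*sqrt(-59 - 70) + 6*(sqrt(-59 - 70))**3 + 717*(sqrt(-59 - 70))**2)/(3*(-3 + 2*sqrt(-59 - 70))) = -28713 + (484 - 1085*I*sqrt(129) + 6*(sqrt(-129))**3 + 717*(sqrt(-129))**2)/(3*(-3 + 2*sqrt(-129))) = -28713 + (484 - 1085*I*sqrt(129) + 6*(I*sqrt(129))**3 + 717*(I*sqrt(129))**2)/(3*(-3 + 2*(I*sqrt(129)))) = -28713 + (484 - 1085*I*sqrt(129) + 6*(-129*I*sqrt(129)) + 717*(-129))/(3*(-3 + 2*I*sqrt(129))) = -28713 + (484 - 1085*I*sqrt(129) - 774*I*sqrt(129) - 92493)/(3*(-3 + 2*I*sqrt(129))) = -28713 + (-92009 - 1859*I*sqrt(129))/(3*(-3 + 2*I*sqrt(129)))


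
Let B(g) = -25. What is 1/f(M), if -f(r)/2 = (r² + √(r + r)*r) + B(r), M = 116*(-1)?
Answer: -13431/367027106 - 116*I*√58/183513553 ≈ -3.6594e-5 - 4.814e-6*I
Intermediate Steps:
M = -116
f(r) = 50 - 2*r² - 2*√2*r^(3/2) (f(r) = -2*((r² + √(r + r)*r) - 25) = -2*((r² + √(2*r)*r) - 25) = -2*((r² + (√2*√r)*r) - 25) = -2*((r² + √2*r^(3/2)) - 25) = -2*(-25 + r² + √2*r^(3/2)) = 50 - 2*r² - 2*√2*r^(3/2))
1/f(M) = 1/(50 - 2*(-116)² - 2*√2*(-116)^(3/2)) = 1/(50 - 2*13456 - 2*√2*(-232*I*√29)) = 1/(50 - 26912 + 464*I*√58) = 1/(-26862 + 464*I*√58)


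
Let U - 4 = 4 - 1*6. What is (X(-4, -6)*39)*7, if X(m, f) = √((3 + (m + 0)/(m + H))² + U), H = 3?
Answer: 273*√51 ≈ 1949.6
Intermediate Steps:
U = 2 (U = 4 + (4 - 1*6) = 4 + (4 - 6) = 4 - 2 = 2)
X(m, f) = √(2 + (3 + m/(3 + m))²) (X(m, f) = √((3 + (m + 0)/(m + 3))² + 2) = √((3 + m/(3 + m))² + 2) = √(2 + (3 + m/(3 + m))²))
(X(-4, -6)*39)*7 = (√(2 + (9 + 4*(-4))²/(3 - 4)²)*39)*7 = (√(2 + (9 - 16)²/(-1)²)*39)*7 = (√(2 + 1*(-7)²)*39)*7 = (√(2 + 1*49)*39)*7 = (√(2 + 49)*39)*7 = (√51*39)*7 = (39*√51)*7 = 273*√51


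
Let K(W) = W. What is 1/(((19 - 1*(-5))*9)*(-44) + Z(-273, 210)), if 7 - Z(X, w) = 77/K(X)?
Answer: -39/370372 ≈ -0.00010530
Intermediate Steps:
Z(X, w) = 7 - 77/X
1/(((19 - 1*(-5))*9)*(-44) + Z(-273, 210)) = 1/(((19 - 1*(-5))*9)*(-44) + (7 - 77/(-273))) = 1/(((19 + 5)*9)*(-44) + (7 - 77*(-1/273))) = 1/((24*9)*(-44) + (7 + 11/39)) = 1/(216*(-44) + 284/39) = 1/(-9504 + 284/39) = 1/(-370372/39) = -39/370372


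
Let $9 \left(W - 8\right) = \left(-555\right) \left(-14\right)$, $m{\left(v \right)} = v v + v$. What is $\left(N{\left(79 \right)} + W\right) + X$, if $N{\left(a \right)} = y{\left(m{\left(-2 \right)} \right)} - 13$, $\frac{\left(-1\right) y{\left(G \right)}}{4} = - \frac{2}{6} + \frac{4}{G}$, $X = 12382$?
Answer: $\frac{39701}{3} \approx 13234.0$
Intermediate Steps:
$m{\left(v \right)} = v + v^{2}$ ($m{\left(v \right)} = v^{2} + v = v + v^{2}$)
$y{\left(G \right)} = \frac{4}{3} - \frac{16}{G}$ ($y{\left(G \right)} = - 4 \left(- \frac{2}{6} + \frac{4}{G}\right) = - 4 \left(\left(-2\right) \frac{1}{6} + \frac{4}{G}\right) = - 4 \left(- \frac{1}{3} + \frac{4}{G}\right) = \frac{4}{3} - \frac{16}{G}$)
$W = \frac{2614}{3}$ ($W = 8 + \frac{\left(-555\right) \left(-14\right)}{9} = 8 + \frac{1}{9} \cdot 7770 = 8 + \frac{2590}{3} = \frac{2614}{3} \approx 871.33$)
$N{\left(a \right)} = - \frac{59}{3}$ ($N{\left(a \right)} = \left(\frac{4}{3} - \frac{16}{\left(-2\right) \left(1 - 2\right)}\right) - 13 = \left(\frac{4}{3} - \frac{16}{\left(-2\right) \left(-1\right)}\right) - 13 = \left(\frac{4}{3} - \frac{16}{2}\right) - 13 = \left(\frac{4}{3} - 8\right) - 13 = - \frac{20}{3} - 13 = - \frac{59}{3}$)
$\left(N{\left(79 \right)} + W\right) + X = \left(- \frac{59}{3} + \frac{2614}{3}\right) + 12382 = \frac{2555}{3} + 12382 = \frac{39701}{3}$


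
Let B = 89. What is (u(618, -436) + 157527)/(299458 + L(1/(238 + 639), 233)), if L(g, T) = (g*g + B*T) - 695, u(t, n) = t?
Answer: 121633905705/245736715501 ≈ 0.49498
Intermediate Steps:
L(g, T) = -695 + g**2 + 89*T (L(g, T) = (g*g + 89*T) - 695 = (g**2 + 89*T) - 695 = -695 + g**2 + 89*T)
(u(618, -436) + 157527)/(299458 + L(1/(238 + 639), 233)) = (618 + 157527)/(299458 + (-695 + (1/(238 + 639))**2 + 89*233)) = 158145/(299458 + (-695 + (1/877)**2 + 20737)) = 158145/(299458 + (-695 + 1/769129 + 20737)) = 158145/(299458 + 15414883419/769129) = 158145/(245736715501/769129) = 158145*(769129/245736715501) = 121633905705/245736715501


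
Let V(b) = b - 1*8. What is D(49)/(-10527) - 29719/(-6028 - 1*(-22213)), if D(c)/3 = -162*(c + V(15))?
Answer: 42546349/56793165 ≈ 0.74915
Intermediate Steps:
V(b) = -8 + b (V(b) = b - 8 = -8 + b)
D(c) = -3402 - 486*c (D(c) = 3*(-162*(c + (-8 + 15))) = 3*(-162*(c + 7)) = 3*(-162*(7 + c)) = 3*(-1134 - 162*c) = -3402 - 486*c)
D(49)/(-10527) - 29719/(-6028 - 1*(-22213)) = (-3402 - 486*49)/(-10527) - 29719/(-6028 - 1*(-22213)) = (-3402 - 23814)*(-1/10527) - 29719/(-6028 + 22213) = -27216*(-1/10527) - 29719/16185 = 9072/3509 - 29719*1/16185 = 9072/3509 - 29719/16185 = 42546349/56793165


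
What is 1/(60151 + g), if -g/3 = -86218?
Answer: 1/318805 ≈ 3.1367e-6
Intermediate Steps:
g = 258654 (g = -3*(-86218) = 258654)
1/(60151 + g) = 1/(60151 + 258654) = 1/318805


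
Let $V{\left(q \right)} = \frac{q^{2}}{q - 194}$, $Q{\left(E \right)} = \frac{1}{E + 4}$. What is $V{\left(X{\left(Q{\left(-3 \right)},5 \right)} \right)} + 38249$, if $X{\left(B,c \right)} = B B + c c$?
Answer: $\frac{1606289}{42} \approx 38245.0$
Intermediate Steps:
$Q{\left(E \right)} = \frac{1}{4 + E}$
$X{\left(B,c \right)} = B^{2} + c^{2}$
$V{\left(q \right)} = \frac{q^{2}}{-194 + q}$
$V{\left(X{\left(Q{\left(-3 \right)},5 \right)} \right)} + 38249 = \frac{\left(\left(\frac{1}{4 - 3}\right)^{2} + 5^{2}\right)^{2}}{-194 + \left(\left(\frac{1}{4 - 3}\right)^{2} + 5^{2}\right)} + 38249 = \frac{\left(\left(1^{-1}\right)^{2} + 25\right)^{2}}{-194 + \left(\left(1^{-1}\right)^{2} + 25\right)} + 38249 = \frac{\left(1^{2} + 25\right)^{2}}{-194 + \left(1^{2} + 25\right)} + 38249 = \frac{\left(1 + 25\right)^{2}}{-194 + \left(1 + 25\right)} + 38249 = \frac{26^{2}}{-194 + 26} + 38249 = \frac{676}{-168} + 38249 = 676 \left(- \frac{1}{168}\right) + 38249 = - \frac{169}{42} + 38249 = \frac{1606289}{42}$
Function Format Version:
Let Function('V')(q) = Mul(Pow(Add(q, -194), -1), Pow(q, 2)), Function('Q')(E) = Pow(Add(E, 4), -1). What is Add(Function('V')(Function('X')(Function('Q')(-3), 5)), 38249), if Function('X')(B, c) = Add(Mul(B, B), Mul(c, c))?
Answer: Rational(1606289, 42) ≈ 38245.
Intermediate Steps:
Function('Q')(E) = Pow(Add(4, E), -1)
Function('X')(B, c) = Add(Pow(B, 2), Pow(c, 2))
Function('V')(q) = Mul(Pow(q, 2), Pow(Add(-194, q), -1)) (Function('V')(q) = Mul(Pow(Add(-194, q), -1), Pow(q, 2)) = Mul(Pow(q, 2), Pow(Add(-194, q), -1)))
Add(Function('V')(Function('X')(Function('Q')(-3), 5)), 38249) = Add(Mul(Pow(Add(Pow(Pow(Add(4, -3), -1), 2), Pow(5, 2)), 2), Pow(Add(-194, Add(Pow(Pow(Add(4, -3), -1), 2), Pow(5, 2))), -1)), 38249) = Add(Mul(Pow(Add(Pow(Pow(1, -1), 2), 25), 2), Pow(Add(-194, Add(Pow(Pow(1, -1), 2), 25)), -1)), 38249) = Add(Mul(Pow(Add(Pow(1, 2), 25), 2), Pow(Add(-194, Add(Pow(1, 2), 25)), -1)), 38249) = Add(Mul(Pow(Add(1, 25), 2), Pow(Add(-194, Add(1, 25)), -1)), 38249) = Add(Mul(Pow(26, 2), Pow(Add(-194, 26), -1)), 38249) = Add(Mul(676, Pow(-168, -1)), 38249) = Add(Mul(676, Rational(-1, 168)), 38249) = Add(Rational(-169, 42), 38249) = Rational(1606289, 42)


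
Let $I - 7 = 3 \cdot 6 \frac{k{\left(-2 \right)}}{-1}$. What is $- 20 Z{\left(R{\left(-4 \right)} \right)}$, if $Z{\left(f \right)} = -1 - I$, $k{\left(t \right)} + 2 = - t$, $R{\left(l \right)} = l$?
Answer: $160$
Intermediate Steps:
$k{\left(t \right)} = -2 - t$
$I = 7$ ($I = 7 + 3 \cdot 6 \frac{-2 - -2}{-1} = 7 + 18 \left(-2 + 2\right) \left(-1\right) = 7 + 18 \cdot 0 \left(-1\right) = 7 + 18 \cdot 0 = 7 + 0 = 7$)
$Z{\left(f \right)} = -8$ ($Z{\left(f \right)} = -1 - 7 = -8$)
$- 20 Z{\left(R{\left(-4 \right)} \right)} = \left(-20\right) \left(-8\right) = 160$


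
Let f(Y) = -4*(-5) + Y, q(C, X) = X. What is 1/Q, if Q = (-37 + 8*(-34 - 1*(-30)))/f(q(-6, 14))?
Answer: -34/69 ≈ -0.49275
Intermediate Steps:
f(Y) = 20 + Y
Q = -69/34 (Q = (-37 + 8*(-34 - 1*(-30)))/(20 + 14) = (-37 + 8*(-34 + 30))/34 = (-37 + 8*(-4))*(1/34) = (-37 - 32)*(1/34) = -69*1/34 = -69/34 ≈ -2.0294)
1/Q = 1/(-69/34) = -34/69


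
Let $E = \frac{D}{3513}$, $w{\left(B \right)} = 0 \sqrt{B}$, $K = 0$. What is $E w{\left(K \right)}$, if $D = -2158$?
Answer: $0$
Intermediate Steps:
$w{\left(B \right)} = 0$
$E = - \frac{2158}{3513} \approx -0.61429$
$E w{\left(K \right)} = \left(- \frac{2158}{3513}\right) 0 = 0$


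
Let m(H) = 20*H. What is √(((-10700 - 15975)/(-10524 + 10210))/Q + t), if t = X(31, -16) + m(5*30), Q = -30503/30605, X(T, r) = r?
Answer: √2197717411517206/870722 ≈ 53.840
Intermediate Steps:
Q = -30503/30605 (Q = -30503*1/30605 = -30503/30605 ≈ -0.99667)
t = 2984 (t = -16 + 20*(5*30) = -16 + 20*150 = -16 + 3000 = 2984)
√(((-10700 - 15975)/(-10524 + 10210))/Q + t) = √(((-10700 - 15975)/(-10524 + 10210))/(-30503/30605) + 2984) = √(-26675/(-314)*(-30605/30503) + 2984) = √(-26675*(-1/314)*(-30605/30503) + 2984) = √((26675/314)*(-30605/30503) + 2984) = √(-74217125/870722 + 2984) = √(2524017323/870722) = √2197717411517206/870722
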